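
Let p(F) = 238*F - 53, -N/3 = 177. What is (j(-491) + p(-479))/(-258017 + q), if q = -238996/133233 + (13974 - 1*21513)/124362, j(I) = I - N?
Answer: 29986166417130/67859459790667 ≈ 0.44189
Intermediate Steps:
N = -531 (N = -3*177 = -531)
j(I) = 531 + I (j(I) = I - 1*(-531) = I + 531 = 531 + I)
p(F) = -53 + 238*F
q = -487721653/263001942 (q = -238996*1/133233 + (13974 - 21513)*(1/124362) = -238996/133233 - 7539*1/124362 = -238996/133233 - 359/5922 = -487721653/263001942 ≈ -1.8544)
(j(-491) + p(-479))/(-258017 + q) = ((531 - 491) + (-53 + 238*(-479)))/(-258017 - 487721653/263001942) = (40 + (-53 - 114002))/(-67859459790667/263001942) = (40 - 114055)*(-263001942/67859459790667) = -114015*(-263001942/67859459790667) = 29986166417130/67859459790667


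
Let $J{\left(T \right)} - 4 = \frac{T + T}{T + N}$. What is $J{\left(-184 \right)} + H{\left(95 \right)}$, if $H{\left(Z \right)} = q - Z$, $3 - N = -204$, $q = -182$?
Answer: $-289$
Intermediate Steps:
$N = 207$ ($N = 3 - -204 = 3 + 204 = 207$)
$H{\left(Z \right)} = -182 - Z$
$J{\left(T \right)} = 4 + \frac{2 T}{207 + T}$ ($J{\left(T \right)} = 4 + \frac{T + T}{T + 207} = 4 + \frac{2 T}{207 + T}$)
$J{\left(-184 \right)} + H{\left(95 \right)} = \frac{6 \left(138 - 184\right)}{207 - 184} - 277 = 6 \cdot \frac{1}{23} \left(-46\right) - 277 = -12 - 277 = -289$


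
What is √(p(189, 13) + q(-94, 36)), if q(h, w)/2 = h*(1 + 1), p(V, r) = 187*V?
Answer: √34967 ≈ 186.99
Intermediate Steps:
q(h, w) = 4*h (q(h, w) = 2*(h*(1 + 1)) = 2*(h*2) = 2*(2*h) = 4*h)
√(p(189, 13) + q(-94, 36)) = √(187*189 + 4*(-94)) = √(35343 - 376) = √34967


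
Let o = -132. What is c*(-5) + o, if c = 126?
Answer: -762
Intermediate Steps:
c*(-5) + o = 126*(-5) - 132 = -630 - 132 = -762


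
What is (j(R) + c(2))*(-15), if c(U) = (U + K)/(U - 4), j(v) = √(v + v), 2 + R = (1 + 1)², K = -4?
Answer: -45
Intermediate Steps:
R = 2 (R = -2 + (1 + 1)² = -2 + 2² = -2 + 4 = 2)
j(v) = √2*√v (j(v) = √(2*v) = √2*√v)
c(U) = 1 (c(U) = (U - 4)/(U - 4) = (-4 + U)/(-4 + U) = 1)
(j(R) + c(2))*(-15) = (√2*√2 + 1)*(-15) = (2 + 1)*(-15) = 3*(-15) = -45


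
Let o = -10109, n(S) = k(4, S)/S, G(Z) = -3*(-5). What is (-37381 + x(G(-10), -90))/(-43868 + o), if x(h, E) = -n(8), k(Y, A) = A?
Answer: 37382/53977 ≈ 0.69255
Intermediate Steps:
G(Z) = 15
n(S) = 1 (n(S) = S/S = 1)
x(h, E) = -1 (x(h, E) = -1*1 = -1)
(-37381 + x(G(-10), -90))/(-43868 + o) = (-37381 - 1)/(-43868 - 10109) = -37382/(-53977) = -37382*(-1/53977) = 37382/53977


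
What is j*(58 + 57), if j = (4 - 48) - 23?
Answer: -7705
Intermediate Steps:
j = -67 (j = -44 - 23 = -67)
j*(58 + 57) = -67*(58 + 57) = -67*115 = -7705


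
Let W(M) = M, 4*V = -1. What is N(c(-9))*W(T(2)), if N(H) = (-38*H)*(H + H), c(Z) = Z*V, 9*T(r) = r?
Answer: -171/2 ≈ -85.500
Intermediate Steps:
T(r) = r/9
V = -¼ (V = (¼)*(-1) = -¼ ≈ -0.25000)
c(Z) = -Z/4 (c(Z) = Z*(-¼) = -Z/4)
N(H) = -76*H² (N(H) = (-38*H)*(2*H) = -76*H²)
N(c(-9))*W(T(2)) = (-76*(-¼*(-9))²)*((⅑)*2) = -76*(9/4)²*(2/9) = -76*81/16*(2/9) = -1539/4*2/9 = -171/2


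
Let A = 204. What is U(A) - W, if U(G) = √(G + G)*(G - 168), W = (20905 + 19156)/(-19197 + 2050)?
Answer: 40061/17147 + 72*√102 ≈ 729.50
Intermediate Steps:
W = -40061/17147 (W = 40061/(-17147) = 40061*(-1/17147) = -40061/17147 ≈ -2.3363)
U(G) = √2*√G*(-168 + G) (U(G) = √(2*G)*(-168 + G) = (√2*√G)*(-168 + G) = √2*√G*(-168 + G))
U(A) - W = √2*√204*(-168 + 204) - 1*(-40061/17147) = √2*(2*√51)*36 + 40061/17147 = 72*√102 + 40061/17147 = 40061/17147 + 72*√102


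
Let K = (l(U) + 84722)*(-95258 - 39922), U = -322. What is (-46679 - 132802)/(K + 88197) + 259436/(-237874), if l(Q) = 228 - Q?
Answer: -498411847894379/456994837002977 ≈ -1.0906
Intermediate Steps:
K = -11527068960 (K = ((228 - 1*(-322)) + 84722)*(-95258 - 39922) = ((228 + 322) + 84722)*(-135180) = (550 + 84722)*(-135180) = 85272*(-135180) = -11527068960)
(-46679 - 132802)/(K + 88197) + 259436/(-237874) = (-46679 - 132802)/(-11527068960 + 88197) + 259436/(-237874) = -179481/(-11526980763) + 259436*(-1/237874) = -179481*(-1/11526980763) - 129718/118937 = 59827/3842326921 - 129718/118937 = -498411847894379/456994837002977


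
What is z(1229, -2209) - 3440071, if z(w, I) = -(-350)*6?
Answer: -3437971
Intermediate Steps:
z(w, I) = 2100 (z(w, I) = -1*(-2100) = 2100)
z(1229, -2209) - 3440071 = 2100 - 3440071 = -3437971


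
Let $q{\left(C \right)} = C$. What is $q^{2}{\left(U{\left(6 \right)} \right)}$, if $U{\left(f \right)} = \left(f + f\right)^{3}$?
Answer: $2985984$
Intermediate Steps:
$U{\left(f \right)} = 8 f^{3}$ ($U{\left(f \right)} = \left(2 f\right)^{3} = 8 f^{3}$)
$q^{2}{\left(U{\left(6 \right)} \right)} = \left(8 \cdot 6^{3}\right)^{2} = \left(8 \cdot 216\right)^{2} = 1728^{2} = 2985984$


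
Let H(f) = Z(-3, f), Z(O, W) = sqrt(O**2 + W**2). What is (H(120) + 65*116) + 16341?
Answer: 23881 + 3*sqrt(1601) ≈ 24001.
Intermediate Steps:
H(f) = sqrt(9 + f**2) (H(f) = sqrt((-3)**2 + f**2) = sqrt(9 + f**2))
(H(120) + 65*116) + 16341 = (sqrt(9 + 120**2) + 65*116) + 16341 = (sqrt(9 + 14400) + 7540) + 16341 = (sqrt(14409) + 7540) + 16341 = (3*sqrt(1601) + 7540) + 16341 = (7540 + 3*sqrt(1601)) + 16341 = 23881 + 3*sqrt(1601)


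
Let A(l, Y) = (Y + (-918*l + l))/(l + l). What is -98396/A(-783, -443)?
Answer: 19261017/89696 ≈ 214.74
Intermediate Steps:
A(l, Y) = (Y - 917*l)/(2*l) (A(l, Y) = (Y - 917*l)/((2*l)) = (Y - 917*l)*(1/(2*l)) = (Y - 917*l)/(2*l))
-98396/A(-783, -443) = -98396*(-1566/(-443 - 917*(-783))) = -98396*(-1566/(-443 + 718011)) = -98396/((½)*(-1/783)*717568) = -98396/(-358784/783) = -98396*(-783/358784) = 19261017/89696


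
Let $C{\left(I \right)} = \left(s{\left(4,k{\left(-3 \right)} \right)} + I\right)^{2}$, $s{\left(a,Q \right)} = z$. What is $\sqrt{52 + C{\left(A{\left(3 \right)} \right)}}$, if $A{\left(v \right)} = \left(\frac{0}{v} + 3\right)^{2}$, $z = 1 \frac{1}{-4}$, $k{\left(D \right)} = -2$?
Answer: $\frac{11 \sqrt{17}}{4} \approx 11.339$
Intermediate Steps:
$z = - \frac{1}{4}$ ($z = 1 \left(- \frac{1}{4}\right) = - \frac{1}{4} \approx -0.25$)
$s{\left(a,Q \right)} = - \frac{1}{4}$
$A{\left(v \right)} = 9$ ($A{\left(v \right)} = \left(0 + 3\right)^{2} = 3^{2} = 9$)
$C{\left(I \right)} = \left(- \frac{1}{4} + I\right)^{2}$
$\sqrt{52 + C{\left(A{\left(3 \right)} \right)}} = \sqrt{52 + \frac{\left(-1 + 4 \cdot 9\right)^{2}}{16}} = \sqrt{52 + \frac{\left(-1 + 36\right)^{2}}{16}} = \sqrt{52 + \frac{35^{2}}{16}} = \sqrt{52 + \frac{1}{16} \cdot 1225} = \sqrt{52 + \frac{1225}{16}} = \sqrt{\frac{2057}{16}} = \frac{11 \sqrt{17}}{4}$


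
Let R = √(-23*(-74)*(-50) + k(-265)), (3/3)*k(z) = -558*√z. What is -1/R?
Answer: -√2/(2*√(-42550 - 279*I*√265)) ≈ -0.00018166 - 0.0034134*I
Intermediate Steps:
k(z) = -558*√z
R = √(-85100 - 558*I*√265) (R = √(-23*(-74)*(-50) - 558*I*√265) = √(1702*(-50) - 558*I*√265) = √(-85100 - 558*I*√265) ≈ 15.547 - 292.13*I)
-1/R = -1/(√(-85100 - 558*I*√265)) = -1/√(-85100 - 558*I*√265)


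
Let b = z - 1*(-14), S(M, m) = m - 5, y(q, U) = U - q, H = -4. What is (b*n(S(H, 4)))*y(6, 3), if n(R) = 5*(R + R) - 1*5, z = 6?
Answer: 900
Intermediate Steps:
S(M, m) = -5 + m
b = 20 (b = 6 - 1*(-14) = 6 + 14 = 20)
n(R) = -5 + 10*R (n(R) = 5*(2*R) - 5 = 10*R - 5 = -5 + 10*R)
(b*n(S(H, 4)))*y(6, 3) = (20*(-5 + 10*(-5 + 4)))*(3 - 1*6) = (20*(-5 + 10*(-1)))*(3 - 6) = (20*(-5 - 10))*(-3) = (20*(-15))*(-3) = -300*(-3) = 900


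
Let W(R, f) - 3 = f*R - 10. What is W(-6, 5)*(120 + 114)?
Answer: -8658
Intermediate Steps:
W(R, f) = -7 + R*f (W(R, f) = 3 + (f*R - 10) = 3 + (R*f - 10) = 3 + (-10 + R*f) = -7 + R*f)
W(-6, 5)*(120 + 114) = (-7 - 6*5)*(120 + 114) = (-7 - 30)*234 = -37*234 = -8658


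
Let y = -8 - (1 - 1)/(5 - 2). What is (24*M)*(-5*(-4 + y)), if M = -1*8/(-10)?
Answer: 1152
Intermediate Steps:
y = -8 (y = -8 - 0/3 = -8 - 1*0 = -8 + 0 = -8)
M = 4/5 (M = -8*(-1/10) = 4/5 ≈ 0.80000)
(24*M)*(-5*(-4 + y)) = (24*(4/5))*(-5*(-4 - 8)) = 96*(-5*(-12))/5 = (96/5)*60 = 1152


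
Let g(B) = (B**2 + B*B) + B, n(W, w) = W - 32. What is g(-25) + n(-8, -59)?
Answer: 1185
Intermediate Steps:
n(W, w) = -32 + W
g(B) = B + 2*B**2 (g(B) = (B**2 + B**2) + B = 2*B**2 + B = B + 2*B**2)
g(-25) + n(-8, -59) = -25*(1 + 2*(-25)) + (-32 - 8) = -25*(1 - 50) - 40 = -25*(-49) - 40 = 1225 - 40 = 1185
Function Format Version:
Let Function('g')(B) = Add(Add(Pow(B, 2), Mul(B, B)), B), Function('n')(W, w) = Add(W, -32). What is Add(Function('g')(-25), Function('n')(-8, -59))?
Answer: 1185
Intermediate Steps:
Function('n')(W, w) = Add(-32, W)
Function('g')(B) = Add(B, Mul(2, Pow(B, 2))) (Function('g')(B) = Add(Add(Pow(B, 2), Pow(B, 2)), B) = Add(Mul(2, Pow(B, 2)), B) = Add(B, Mul(2, Pow(B, 2))))
Add(Function('g')(-25), Function('n')(-8, -59)) = Add(Mul(-25, Add(1, Mul(2, -25))), Add(-32, -8)) = Add(Mul(-25, Add(1, -50)), -40) = Add(Mul(-25, -49), -40) = Add(1225, -40) = 1185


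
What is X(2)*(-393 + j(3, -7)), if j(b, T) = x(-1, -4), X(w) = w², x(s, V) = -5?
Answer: -1592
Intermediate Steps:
j(b, T) = -5
X(2)*(-393 + j(3, -7)) = 2²*(-393 - 5) = 4*(-398) = -1592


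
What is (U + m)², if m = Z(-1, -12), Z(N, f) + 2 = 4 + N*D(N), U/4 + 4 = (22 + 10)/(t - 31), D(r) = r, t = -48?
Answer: 1334025/6241 ≈ 213.75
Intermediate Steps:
U = -1392/79 (U = -16 + 4*((22 + 10)/(-48 - 31)) = -16 + 4*(32/(-79)) = -16 + 4*(32*(-1/79)) = -16 + 4*(-32/79) = -16 - 128/79 = -1392/79 ≈ -17.620)
Z(N, f) = 2 + N² (Z(N, f) = -2 + (4 + N*N) = -2 + (4 + N²) = 2 + N²)
m = 3 (m = 2 + (-1)² = 2 + 1 = 3)
(U + m)² = (-1392/79 + 3)² = (-1155/79)² = 1334025/6241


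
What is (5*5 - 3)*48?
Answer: 1056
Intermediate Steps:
(5*5 - 3)*48 = (25 - 3)*48 = 22*48 = 1056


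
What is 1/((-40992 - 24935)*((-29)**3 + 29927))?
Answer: -1/365103726 ≈ -2.7389e-9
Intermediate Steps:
1/((-40992 - 24935)*((-29)**3 + 29927)) = 1/(-65927*(-24389 + 29927)) = 1/(-65927*5538) = 1/(-365103726) = -1/365103726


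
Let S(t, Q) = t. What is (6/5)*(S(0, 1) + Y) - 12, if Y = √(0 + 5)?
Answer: -12 + 6*√5/5 ≈ -9.3167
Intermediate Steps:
Y = √5 ≈ 2.2361
(6/5)*(S(0, 1) + Y) - 12 = (6/5)*(0 + √5) - 12 = (6*(⅕))*√5 - 12 = 6*√5/5 - 12 = -12 + 6*√5/5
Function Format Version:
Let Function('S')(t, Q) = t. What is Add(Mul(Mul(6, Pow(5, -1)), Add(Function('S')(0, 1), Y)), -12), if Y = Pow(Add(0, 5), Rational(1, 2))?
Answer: Add(-12, Mul(Rational(6, 5), Pow(5, Rational(1, 2)))) ≈ -9.3167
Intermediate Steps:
Y = Pow(5, Rational(1, 2)) ≈ 2.2361
Add(Mul(Mul(6, Pow(5, -1)), Add(Function('S')(0, 1), Y)), -12) = Add(Mul(Mul(6, Pow(5, -1)), Add(0, Pow(5, Rational(1, 2)))), -12) = Add(Mul(Mul(6, Rational(1, 5)), Pow(5, Rational(1, 2))), -12) = Add(Mul(Rational(6, 5), Pow(5, Rational(1, 2))), -12) = Add(-12, Mul(Rational(6, 5), Pow(5, Rational(1, 2))))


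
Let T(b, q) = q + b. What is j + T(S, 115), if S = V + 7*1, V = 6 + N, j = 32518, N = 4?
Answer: 32650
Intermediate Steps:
V = 10 (V = 6 + 4 = 10)
S = 17 (S = 10 + 7*1 = 10 + 7 = 17)
T(b, q) = b + q
j + T(S, 115) = 32518 + (17 + 115) = 32518 + 132 = 32650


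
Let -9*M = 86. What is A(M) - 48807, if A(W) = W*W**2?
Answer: -36216359/729 ≈ -49680.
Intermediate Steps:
M = -86/9 (M = -1/9*86 = -86/9 ≈ -9.5556)
A(W) = W**3
A(M) - 48807 = (-86/9)**3 - 48807 = -636056/729 - 48807 = -36216359/729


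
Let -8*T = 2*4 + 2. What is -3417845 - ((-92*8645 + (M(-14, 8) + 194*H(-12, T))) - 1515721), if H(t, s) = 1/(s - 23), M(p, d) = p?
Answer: -1106762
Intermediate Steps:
T = -5/4 (T = -(2*4 + 2)/8 = -(8 + 2)/8 = -⅛*10 = -5/4 ≈ -1.2500)
H(t, s) = 1/(-23 + s)
-3417845 - ((-92*8645 + (M(-14, 8) + 194*H(-12, T))) - 1515721) = -3417845 - ((-92*8645 + (-14 + 194/(-23 - 5/4))) - 1515721) = -3417845 - ((-795340 + (-14 + 194/(-97/4))) - 1515721) = -3417845 - ((-795340 + (-14 + 194*(-4/97))) - 1515721) = -3417845 - ((-795340 + (-14 - 8)) - 1515721) = -3417845 - ((-795340 - 22) - 1515721) = -3417845 - (-795362 - 1515721) = -3417845 - 1*(-2311083) = -3417845 + 2311083 = -1106762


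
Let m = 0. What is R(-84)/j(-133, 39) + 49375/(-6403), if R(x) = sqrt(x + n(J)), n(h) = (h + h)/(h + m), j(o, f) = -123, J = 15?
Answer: -49375/6403 - I*sqrt(82)/123 ≈ -7.7112 - 0.073621*I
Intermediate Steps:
n(h) = 2 (n(h) = (h + h)/(h + 0) = (2*h)/h = 2)
R(x) = sqrt(2 + x) (R(x) = sqrt(x + 2) = sqrt(2 + x))
R(-84)/j(-133, 39) + 49375/(-6403) = sqrt(2 - 84)/(-123) + 49375/(-6403) = sqrt(-82)*(-1/123) + 49375*(-1/6403) = (I*sqrt(82))*(-1/123) - 49375/6403 = -I*sqrt(82)/123 - 49375/6403 = -49375/6403 - I*sqrt(82)/123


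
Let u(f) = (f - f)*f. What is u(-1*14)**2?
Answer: 0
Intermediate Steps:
u(f) = 0 (u(f) = 0*f = 0)
u(-1*14)**2 = 0**2 = 0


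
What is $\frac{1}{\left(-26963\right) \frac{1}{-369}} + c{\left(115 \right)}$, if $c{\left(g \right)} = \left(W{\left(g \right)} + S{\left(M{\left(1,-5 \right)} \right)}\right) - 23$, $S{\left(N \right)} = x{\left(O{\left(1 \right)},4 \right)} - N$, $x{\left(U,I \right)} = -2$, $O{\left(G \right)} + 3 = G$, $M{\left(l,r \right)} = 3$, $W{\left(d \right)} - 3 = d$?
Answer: $\frac{2427039}{26963} \approx 90.014$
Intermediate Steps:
$W{\left(d \right)} = 3 + d$
$O{\left(G \right)} = -3 + G$
$S{\left(N \right)} = -2 - N$
$c{\left(g \right)} = -25 + g$ ($c{\left(g \right)} = \left(\left(3 + g\right) - 5\right) - 23 = \left(-2 + g\right) - 23 = -25 + g$)
$\frac{1}{\left(-26963\right) \frac{1}{-369}} + c{\left(115 \right)} = \frac{1}{\left(-26963\right) \frac{1}{-369}} + \left(-25 + 115\right) = \frac{1}{\left(-26963\right) \left(- \frac{1}{369}\right)} + 90 = \frac{1}{\frac{26963}{369}} + 90 = \frac{369}{26963} + 90 = \frac{2427039}{26963}$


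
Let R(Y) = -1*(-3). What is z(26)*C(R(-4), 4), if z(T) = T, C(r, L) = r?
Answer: 78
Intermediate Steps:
R(Y) = 3
z(26)*C(R(-4), 4) = 26*3 = 78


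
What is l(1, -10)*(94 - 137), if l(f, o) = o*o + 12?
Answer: -4816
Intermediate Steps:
l(f, o) = 12 + o² (l(f, o) = o² + 12 = 12 + o²)
l(1, -10)*(94 - 137) = (12 + (-10)²)*(94 - 137) = (12 + 100)*(-43) = 112*(-43) = -4816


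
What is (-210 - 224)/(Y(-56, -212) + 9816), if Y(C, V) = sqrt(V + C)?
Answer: -1065036/24088531 + 217*I*sqrt(67)/24088531 ≈ -0.044213 + 7.3737e-5*I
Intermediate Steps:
Y(C, V) = sqrt(C + V)
(-210 - 224)/(Y(-56, -212) + 9816) = (-210 - 224)/(sqrt(-56 - 212) + 9816) = -434/(sqrt(-268) + 9816) = -434/(2*I*sqrt(67) + 9816) = -434/(9816 + 2*I*sqrt(67))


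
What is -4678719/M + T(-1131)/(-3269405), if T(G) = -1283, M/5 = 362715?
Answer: -1019620031698/395287411525 ≈ -2.5794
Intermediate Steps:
M = 1813575 (M = 5*362715 = 1813575)
-4678719/M + T(-1131)/(-3269405) = -4678719/1813575 - 1283/(-3269405) = -4678719*1/1813575 - 1283*(-1/3269405) = -1559573/604525 + 1283/3269405 = -1019620031698/395287411525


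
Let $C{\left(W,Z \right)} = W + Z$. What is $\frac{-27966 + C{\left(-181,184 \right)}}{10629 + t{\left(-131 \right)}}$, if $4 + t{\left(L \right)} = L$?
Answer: $- \frac{3107}{1166} \approx -2.6647$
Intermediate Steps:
$t{\left(L \right)} = -4 + L$
$\frac{-27966 + C{\left(-181,184 \right)}}{10629 + t{\left(-131 \right)}} = \frac{-27966 + \left(-181 + 184\right)}{10629 - 135} = \frac{-27966 + 3}{10629 - 135} = - \frac{27963}{10494} = \left(-27963\right) \frac{1}{10494} = - \frac{3107}{1166}$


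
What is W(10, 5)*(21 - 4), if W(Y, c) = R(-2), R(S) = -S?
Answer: 34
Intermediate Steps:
W(Y, c) = 2 (W(Y, c) = -1*(-2) = 2)
W(10, 5)*(21 - 4) = 2*(21 - 4) = 2*17 = 34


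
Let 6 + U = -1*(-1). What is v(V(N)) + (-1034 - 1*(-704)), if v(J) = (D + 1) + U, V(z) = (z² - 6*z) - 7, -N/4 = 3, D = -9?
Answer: -343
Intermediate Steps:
N = -12 (N = -4*3 = -12)
V(z) = -7 + z² - 6*z
U = -5 (U = -6 - 1*(-1) = -6 + 1 = -5)
v(J) = -13 (v(J) = (-9 + 1) - 5 = -8 - 5 = -13)
v(V(N)) + (-1034 - 1*(-704)) = -13 + (-1034 - 1*(-704)) = -13 + (-1034 + 704) = -13 - 330 = -343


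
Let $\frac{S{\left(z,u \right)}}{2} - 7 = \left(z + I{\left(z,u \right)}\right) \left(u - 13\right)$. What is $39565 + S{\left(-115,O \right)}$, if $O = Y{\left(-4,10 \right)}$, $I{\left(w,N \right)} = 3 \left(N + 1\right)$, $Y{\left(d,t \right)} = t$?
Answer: $40071$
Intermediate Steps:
$I{\left(w,N \right)} = 3 + 3 N$ ($I{\left(w,N \right)} = 3 \left(1 + N\right) = 3 + 3 N$)
$O = 10$
$S{\left(z,u \right)} = 14 + 2 \left(-13 + u\right) \left(3 + z + 3 u\right)$ ($S{\left(z,u \right)} = 14 + 2 \left(z + \left(3 + 3 u\right)\right) \left(u - 13\right) = 14 + 2 \left(3 + z + 3 u\right) \left(-13 + u\right) = 14 + 2 \left(-13 + u\right) \left(3 + z + 3 u\right)$)
$39565 + S{\left(-115,O \right)} = 39565 - \left(-2206 - 600 + 2300\right) = 39565 - -506 = 39565 + 506 = 40071$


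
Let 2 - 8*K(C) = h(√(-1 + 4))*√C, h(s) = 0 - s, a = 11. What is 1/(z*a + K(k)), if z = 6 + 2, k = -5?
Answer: 5648/498451 - 8*I*√15/498451 ≈ 0.011331 - 6.216e-5*I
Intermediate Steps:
h(s) = -s
z = 8
K(C) = ¼ + √3*√C/8 (K(C) = ¼ - (-√(-1 + 4))*√C/8 = ¼ - (-√3)*√C/8 = ¼ - (-1)*√3*√C/8 = ¼ + √3*√C/8)
1/(z*a + K(k)) = 1/(8*11 + (¼ + √3*√(-5)/8)) = 1/(88 + (¼ + √3*(I*√5)/8)) = 1/(88 + (¼ + I*√15/8)) = 1/(353/4 + I*√15/8)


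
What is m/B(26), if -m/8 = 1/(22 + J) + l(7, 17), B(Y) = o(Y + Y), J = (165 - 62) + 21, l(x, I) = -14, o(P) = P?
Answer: 2043/949 ≈ 2.1528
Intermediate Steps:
J = 124 (J = 103 + 21 = 124)
B(Y) = 2*Y (B(Y) = Y + Y = 2*Y)
m = 8172/73 (m = -8*(1/(22 + 124) - 14) = -8*(1/146 - 14) = -8*(-2043/146) = 8172/73 ≈ 111.95)
m/B(26) = 8172/(73*((2*26))) = (8172/73)/52 = (8172/73)*(1/52) = 2043/949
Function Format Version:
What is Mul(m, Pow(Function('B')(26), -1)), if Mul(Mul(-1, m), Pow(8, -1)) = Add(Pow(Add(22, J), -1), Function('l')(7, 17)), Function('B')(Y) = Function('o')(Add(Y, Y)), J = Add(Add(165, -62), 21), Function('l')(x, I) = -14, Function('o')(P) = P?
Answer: Rational(2043, 949) ≈ 2.1528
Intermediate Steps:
J = 124 (J = Add(103, 21) = 124)
Function('B')(Y) = Mul(2, Y) (Function('B')(Y) = Add(Y, Y) = Mul(2, Y))
m = Rational(8172, 73) (m = Mul(-8, Add(Pow(Add(22, 124), -1), -14)) = Mul(-8, Add(Pow(146, -1), -14)) = Mul(-8, Add(Rational(1, 146), -14)) = Mul(-8, Rational(-2043, 146)) = Rational(8172, 73) ≈ 111.95)
Mul(m, Pow(Function('B')(26), -1)) = Mul(Rational(8172, 73), Pow(Mul(2, 26), -1)) = Mul(Rational(8172, 73), Pow(52, -1)) = Mul(Rational(8172, 73), Rational(1, 52)) = Rational(2043, 949)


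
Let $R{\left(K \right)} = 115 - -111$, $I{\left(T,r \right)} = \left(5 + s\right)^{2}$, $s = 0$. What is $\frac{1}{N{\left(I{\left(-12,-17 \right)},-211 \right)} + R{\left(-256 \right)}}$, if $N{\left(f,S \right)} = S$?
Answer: $\frac{1}{15} \approx 0.066667$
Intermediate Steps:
$I{\left(T,r \right)} = 25$ ($I{\left(T,r \right)} = \left(5 + 0\right)^{2} = 5^{2} = 25$)
$R{\left(K \right)} = 226$ ($R{\left(K \right)} = 115 + 111 = 226$)
$\frac{1}{N{\left(I{\left(-12,-17 \right)},-211 \right)} + R{\left(-256 \right)}} = \frac{1}{-211 + 226} = \frac{1}{15}$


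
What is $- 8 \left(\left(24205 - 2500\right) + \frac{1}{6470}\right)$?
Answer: $- \frac{561725404}{3235} \approx -1.7364 \cdot 10^{5}$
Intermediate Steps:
$- 8 \left(\left(24205 - 2500\right) + \frac{1}{6470}\right) = - 8 \left(21705 + \frac{1}{6470}\right) = \left(-8\right) \frac{140431351}{6470} = - \frac{561725404}{3235}$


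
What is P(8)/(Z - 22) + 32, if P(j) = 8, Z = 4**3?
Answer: 676/21 ≈ 32.190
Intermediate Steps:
Z = 64
P(8)/(Z - 22) + 32 = 8/(64 - 22) + 32 = 8/42 + 32 = (1/42)*8 + 32 = 4/21 + 32 = 676/21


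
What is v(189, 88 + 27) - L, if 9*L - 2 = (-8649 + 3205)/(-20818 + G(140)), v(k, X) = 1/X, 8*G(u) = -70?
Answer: -20915087/86222745 ≈ -0.24257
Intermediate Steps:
G(u) = -35/4 (G(u) = (1/8)*(-70) = -35/4)
L = 188390/749763 (L = 2/9 + ((-8649 + 3205)/(-20818 - 35/4))/9 = 2/9 + (-5444/(-83307/4))/9 = 2/9 + (-5444*(-4/83307))/9 = 2/9 + (1/9)*(21776/83307) = 2/9 + 21776/749763 = 188390/749763 ≈ 0.25127)
v(189, 88 + 27) - L = 1/(88 + 27) - 1*188390/749763 = 1/115 - 188390/749763 = -20915087/86222745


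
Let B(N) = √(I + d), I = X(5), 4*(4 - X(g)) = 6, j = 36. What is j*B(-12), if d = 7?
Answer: 18*√38 ≈ 110.96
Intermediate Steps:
X(g) = 5/2 (X(g) = 4 - ¼*6 = 4 - 3/2 = 5/2)
I = 5/2 ≈ 2.5000
B(N) = √38/2 (B(N) = √(5/2 + 7) = √(19/2) = √38/2)
j*B(-12) = 36*(√38/2) = 18*√38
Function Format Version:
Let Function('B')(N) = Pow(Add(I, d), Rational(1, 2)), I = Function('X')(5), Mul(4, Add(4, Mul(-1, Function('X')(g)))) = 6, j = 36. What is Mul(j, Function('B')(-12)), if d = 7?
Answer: Mul(18, Pow(38, Rational(1, 2))) ≈ 110.96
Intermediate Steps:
Function('X')(g) = Rational(5, 2) (Function('X')(g) = Add(4, Mul(Rational(-1, 4), 6)) = Add(4, Rational(-3, 2)) = Rational(5, 2))
I = Rational(5, 2) ≈ 2.5000
Function('B')(N) = Mul(Rational(1, 2), Pow(38, Rational(1, 2))) (Function('B')(N) = Pow(Add(Rational(5, 2), 7), Rational(1, 2)) = Pow(Rational(19, 2), Rational(1, 2)) = Mul(Rational(1, 2), Pow(38, Rational(1, 2))))
Mul(j, Function('B')(-12)) = Mul(36, Mul(Rational(1, 2), Pow(38, Rational(1, 2)))) = Mul(18, Pow(38, Rational(1, 2)))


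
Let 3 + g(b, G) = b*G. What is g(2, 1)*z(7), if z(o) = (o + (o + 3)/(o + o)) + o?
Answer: -103/7 ≈ -14.714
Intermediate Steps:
g(b, G) = -3 + G*b (g(b, G) = -3 + b*G = -3 + G*b)
z(o) = 2*o + (3 + o)/(2*o) (z(o) = (o + (3 + o)/((2*o))) + o = (o + (3 + o)*(1/(2*o))) + o = (o + (3 + o)/(2*o)) + o = 2*o + (3 + o)/(2*o))
g(2, 1)*z(7) = (-3 + 1*2)*((½)*(3 + 7*(1 + 4*7))/7) = (-3 + 2)*((½)*(⅐)*(3 + 7*(1 + 28))) = -(3 + 7*29)/(2*7) = -(3 + 203)/(2*7) = -206/(2*7) = -1*103/7 = -103/7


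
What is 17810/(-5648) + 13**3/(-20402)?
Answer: -93942069/28807624 ≈ -3.2610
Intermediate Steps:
17810/(-5648) + 13**3/(-20402) = 17810*(-1/5648) + 2197*(-1/20402) = -8905/2824 - 2197/20402 = -93942069/28807624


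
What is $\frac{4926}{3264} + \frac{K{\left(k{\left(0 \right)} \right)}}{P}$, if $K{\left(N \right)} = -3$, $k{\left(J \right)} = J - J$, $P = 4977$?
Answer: $\frac{1361495}{902496} \approx 1.5086$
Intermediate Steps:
$k{\left(J \right)} = 0$
$\frac{4926}{3264} + \frac{K{\left(k{\left(0 \right)} \right)}}{P} = \frac{4926}{3264} - \frac{3}{4977} = 4926 \cdot \frac{1}{3264} - \frac{1}{1659} = \frac{821}{544} - \frac{1}{1659} = \frac{1361495}{902496}$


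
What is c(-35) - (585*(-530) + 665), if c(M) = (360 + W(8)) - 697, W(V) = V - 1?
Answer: 309055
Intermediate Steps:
W(V) = -1 + V
c(M) = -330 (c(M) = (360 + (-1 + 8)) - 697 = (360 + 7) - 697 = 367 - 697 = -330)
c(-35) - (585*(-530) + 665) = -330 - (585*(-530) + 665) = -330 - (-310050 + 665) = -330 - 1*(-309385) = -330 + 309385 = 309055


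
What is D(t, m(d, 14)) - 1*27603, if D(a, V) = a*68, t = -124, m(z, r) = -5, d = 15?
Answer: -36035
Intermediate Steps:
D(a, V) = 68*a
D(t, m(d, 14)) - 1*27603 = 68*(-124) - 1*27603 = -8432 - 27603 = -36035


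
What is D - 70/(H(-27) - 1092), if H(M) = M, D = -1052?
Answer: -1177118/1119 ≈ -1051.9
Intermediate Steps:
D - 70/(H(-27) - 1092) = -1052 - 70/(-27 - 1092) = -1052 - 70/(-1119) = -1052 - 1/1119*(-70) = -1052 + 70/1119 = -1177118/1119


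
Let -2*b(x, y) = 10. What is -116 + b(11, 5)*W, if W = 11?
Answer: -171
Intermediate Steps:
b(x, y) = -5 (b(x, y) = -1/2*10 = -5)
-116 + b(11, 5)*W = -116 - 5*11 = -116 - 55 = -171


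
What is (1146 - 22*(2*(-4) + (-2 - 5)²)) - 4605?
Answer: -4361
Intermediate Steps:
(1146 - 22*(2*(-4) + (-2 - 5)²)) - 4605 = (1146 - 22*(-8 + (-7)²)) - 4605 = (1146 - 22*(-8 + 49)) - 4605 = (1146 - 22*41) - 4605 = (1146 - 902) - 4605 = 244 - 4605 = -4361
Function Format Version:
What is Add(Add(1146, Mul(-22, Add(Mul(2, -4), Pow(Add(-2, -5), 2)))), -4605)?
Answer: -4361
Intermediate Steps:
Add(Add(1146, Mul(-22, Add(Mul(2, -4), Pow(Add(-2, -5), 2)))), -4605) = Add(Add(1146, Mul(-22, Add(-8, Pow(-7, 2)))), -4605) = Add(Add(1146, Mul(-22, Add(-8, 49))), -4605) = Add(Add(1146, Mul(-22, 41)), -4605) = Add(Add(1146, -902), -4605) = Add(244, -4605) = -4361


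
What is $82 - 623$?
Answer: $-541$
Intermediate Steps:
$82 - 623 = -541$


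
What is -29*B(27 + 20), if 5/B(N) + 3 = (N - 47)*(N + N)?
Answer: 145/3 ≈ 48.333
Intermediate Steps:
B(N) = 5/(-3 + 2*N*(-47 + N)) (B(N) = 5/(-3 + (N - 47)*(N + N)) = 5/(-3 + (-47 + N)*(2*N)) = 5/(-3 + 2*N*(-47 + N)))
-29*B(27 + 20) = -145/(-3 - 94*(27 + 20) + 2*(27 + 20)**2) = -145/(-3 - 94*47 + 2*47**2) = -145/(-3 - 4418 + 2*2209) = -145/(-3 - 4418 + 4418) = -145/(-3) = -145*(-1)/3 = -29*(-5/3) = 145/3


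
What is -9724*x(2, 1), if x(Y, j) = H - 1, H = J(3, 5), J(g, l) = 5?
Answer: -38896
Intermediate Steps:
H = 5
x(Y, j) = 4 (x(Y, j) = 5 - 1 = 4)
-9724*x(2, 1) = -9724*4 = -38896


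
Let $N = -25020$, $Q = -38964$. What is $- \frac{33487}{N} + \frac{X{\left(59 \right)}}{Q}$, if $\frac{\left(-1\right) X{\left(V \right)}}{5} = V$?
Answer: $\frac{27336841}{20309985} \approx 1.346$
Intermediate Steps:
$X{\left(V \right)} = - 5 V$
$- \frac{33487}{N} + \frac{X{\left(59 \right)}}{Q} = - \frac{33487}{-25020} + \frac{\left(-5\right) 59}{-38964} = \left(-33487\right) \left(- \frac{1}{25020}\right) - - \frac{295}{38964} = \frac{33487}{25020} + \frac{295}{38964} = \frac{27336841}{20309985}$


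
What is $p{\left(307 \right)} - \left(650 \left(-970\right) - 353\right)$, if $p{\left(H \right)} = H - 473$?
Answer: $630687$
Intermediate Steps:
$p{\left(H \right)} = -473 + H$
$p{\left(307 \right)} - \left(650 \left(-970\right) - 353\right) = \left(-473 + 307\right) - \left(650 \left(-970\right) - 353\right) = -166 - \left(-630500 - 353\right) = -166 - -630853 = -166 + 630853 = 630687$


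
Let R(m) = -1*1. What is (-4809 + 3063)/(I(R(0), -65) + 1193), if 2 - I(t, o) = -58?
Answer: -1746/1253 ≈ -1.3935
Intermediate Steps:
R(m) = -1
I(t, o) = 60 (I(t, o) = 2 - 1*(-58) = 2 + 58 = 60)
(-4809 + 3063)/(I(R(0), -65) + 1193) = (-4809 + 3063)/(60 + 1193) = -1746/1253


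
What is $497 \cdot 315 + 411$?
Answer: $156966$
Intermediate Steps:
$497 \cdot 315 + 411 = 156555 + 411 = 156966$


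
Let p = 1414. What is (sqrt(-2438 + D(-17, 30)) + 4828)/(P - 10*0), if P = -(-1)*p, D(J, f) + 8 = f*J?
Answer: 2414/707 + I*sqrt(739)/707 ≈ 3.4144 + 0.038451*I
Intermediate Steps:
D(J, f) = -8 + J*f (D(J, f) = -8 + f*J = -8 + J*f)
P = 1414 (P = -(-1)*1414 = -1*(-1414) = 1414)
(sqrt(-2438 + D(-17, 30)) + 4828)/(P - 10*0) = (sqrt(-2438 + (-8 - 17*30)) + 4828)/(1414 - 10*0) = (sqrt(-2438 + (-8 - 510)) + 4828)/(1414 + 0) = (sqrt(-2438 - 518) + 4828)/1414 = (sqrt(-2956) + 4828)*(1/1414) = (2*I*sqrt(739) + 4828)*(1/1414) = (4828 + 2*I*sqrt(739))*(1/1414) = 2414/707 + I*sqrt(739)/707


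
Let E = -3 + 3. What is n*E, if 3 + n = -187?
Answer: 0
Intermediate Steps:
E = 0
n = -190 (n = -3 - 187 = -190)
n*E = -190*0 = 0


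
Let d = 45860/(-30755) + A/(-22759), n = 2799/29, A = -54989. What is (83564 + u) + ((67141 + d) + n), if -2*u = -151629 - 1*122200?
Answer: 212373168903549/738132302 ≈ 2.8772e+5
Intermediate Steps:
u = 273829/2 (u = -(-151629 - 1*122200)/2 = -(-151629 - 122200)/2 = -½*(-273829) = 273829/2 ≈ 1.3691e+5)
n = 2799/29 (n = 2799*(1/29) = 2799/29 ≈ 96.517)
d = 11771981/12726419 (d = 45860/(-30755) - 54989/(-22759) = 45860*(-1/30755) - 54989*(-1/22759) = -9172/6151 + 4999/2069 = 11771981/12726419 ≈ 0.92500)
(83564 + u) + ((67141 + d) + n) = (83564 + 273829/2) + ((67141 + 11771981/12726419) + 2799/29) = 440957/2 + (854476270060/12726419 + 2799/29) = 440957/2 + 24815433078521/369066151 = 212373168903549/738132302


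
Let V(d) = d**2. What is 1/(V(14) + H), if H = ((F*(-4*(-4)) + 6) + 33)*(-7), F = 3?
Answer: -1/413 ≈ -0.0024213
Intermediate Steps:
H = -609 (H = ((3*(-4*(-4)) + 6) + 33)*(-7) = ((3*16 + 6) + 33)*(-7) = ((48 + 6) + 33)*(-7) = (54 + 33)*(-7) = 87*(-7) = -609)
1/(V(14) + H) = 1/(14**2 - 609) = 1/(196 - 609) = 1/(-413) = -1/413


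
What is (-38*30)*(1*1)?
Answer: -1140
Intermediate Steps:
(-38*30)*(1*1) = -1140*1 = -1140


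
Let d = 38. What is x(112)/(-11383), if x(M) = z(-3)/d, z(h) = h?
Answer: 3/432554 ≈ 6.9356e-6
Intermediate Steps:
x(M) = -3/38
x(112)/(-11383) = -3/38/(-11383) = -3/38*(-1/11383) = 3/432554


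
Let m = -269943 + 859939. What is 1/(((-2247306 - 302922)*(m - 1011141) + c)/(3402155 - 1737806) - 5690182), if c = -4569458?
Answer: -1664349/8396437519916 ≈ -1.9822e-7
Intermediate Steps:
m = 589996
1/(((-2247306 - 302922)*(m - 1011141) + c)/(3402155 - 1737806) - 5690182) = 1/(((-2247306 - 302922)*(589996 - 1011141) - 4569458)/(3402155 - 1737806) - 5690182) = 1/((-2550228*(-421145) - 4569458)/1664349 - 5690182) = 1/((1074015771060 - 4569458)*(1/1664349) - 5690182) = 1/(1074011201602*(1/1664349) - 5690182) = 1/(1074011201602/1664349 - 5690182) = 1/(-8396437519916/1664349) = -1664349/8396437519916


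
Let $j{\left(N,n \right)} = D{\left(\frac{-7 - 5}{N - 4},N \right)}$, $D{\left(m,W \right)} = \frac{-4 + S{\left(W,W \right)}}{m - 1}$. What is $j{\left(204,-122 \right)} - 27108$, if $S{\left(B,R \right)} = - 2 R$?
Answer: $- \frac{1416124}{53} \approx -26719.0$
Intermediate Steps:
$D{\left(m,W \right)} = \frac{-4 - 2 W}{-1 + m}$ ($D{\left(m,W \right)} = \frac{-4 - 2 W}{m - 1} = \frac{-4 - 2 W}{-1 + m}$)
$j{\left(N,n \right)} = \frac{2 \left(-2 - N\right)}{-1 - \frac{12}{-4 + N}}$ ($j{\left(N,n \right)} = \frac{2 \left(-2 - N\right)}{-1 + \frac{-7 - 5}{N - 4}} = \frac{2 \left(-2 - N\right)}{-1 - \frac{12}{-4 + N}}$)
$j{\left(204,-122 \right)} - 27108 = \frac{2 \left(-4 + 204\right) \left(2 + 204\right)}{8 + 204} - 27108 = 2 \cdot \frac{1}{212} \cdot 200 \cdot 206 - 27108 = \frac{20600}{53} - 27108 = - \frac{1416124}{53}$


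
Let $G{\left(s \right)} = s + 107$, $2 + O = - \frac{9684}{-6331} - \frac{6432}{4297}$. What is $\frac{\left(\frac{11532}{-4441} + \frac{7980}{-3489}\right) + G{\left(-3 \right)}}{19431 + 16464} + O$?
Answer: $- \frac{9907861015063223338}{5043501017450052495} \approx -1.9645$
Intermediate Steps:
$O = - \frac{53517458}{27204307}$ ($O = -2 - \left(- \frac{9684}{6331} + \frac{6432}{4297}\right) = -2 - - \frac{891156}{27204307} = -2 + \left(\frac{9684}{6331} - \frac{6432}{4297}\right) = -2 + \frac{891156}{27204307} = - \frac{53517458}{27204307} \approx -1.9672$)
$G{\left(s \right)} = 107 + s$
$\frac{\left(\frac{11532}{-4441} + \frac{7980}{-3489}\right) + G{\left(-3 \right)}}{19431 + 16464} + O = \frac{\left(\frac{11532}{-4441} + \frac{7980}{-3489}\right) + \left(107 - 3\right)}{19431 + 16464} - \frac{53517458}{27204307} = \frac{\left(11532 \left(- \frac{1}{4441}\right) + 7980 \left(- \frac{1}{3489}\right)\right) + 104}{35895} - \frac{53517458}{27204307} = \left(\left(- \frac{11532}{4441} - \frac{2660}{1163}\right) + 104\right) \frac{1}{35895} - \frac{53517458}{27204307} = \left(- \frac{25224776}{5164883} + 104\right) \frac{1}{35895} - \frac{53517458}{27204307} = \frac{511923056}{5164883} \cdot \frac{1}{35895} - \frac{53517458}{27204307} = \frac{511923056}{185393475285} - \frac{53517458}{27204307} = - \frac{9907861015063223338}{5043501017450052495}$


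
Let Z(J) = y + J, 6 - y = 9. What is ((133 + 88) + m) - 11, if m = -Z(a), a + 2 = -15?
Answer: 230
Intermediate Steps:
y = -3 (y = 6 - 1*9 = 6 - 9 = -3)
a = -17 (a = -2 - 15 = -17)
Z(J) = -3 + J
m = 20 (m = -(-3 - 17) = -1*(-20) = 20)
((133 + 88) + m) - 11 = ((133 + 88) + 20) - 11 = (221 + 20) - 11 = 241 - 11 = 230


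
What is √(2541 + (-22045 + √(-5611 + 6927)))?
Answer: √(-19504 + 2*√329) ≈ 139.53*I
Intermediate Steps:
√(2541 + (-22045 + √(-5611 + 6927))) = √(2541 + (-22045 + √1316)) = √(2541 + (-22045 + 2*√329)) = √(-19504 + 2*√329)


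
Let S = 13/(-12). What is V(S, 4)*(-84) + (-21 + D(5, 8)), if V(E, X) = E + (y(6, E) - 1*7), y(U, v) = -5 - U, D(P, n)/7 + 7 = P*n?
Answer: 1813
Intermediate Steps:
D(P, n) = -49 + 7*P*n (D(P, n) = -49 + 7*(P*n) = -49 + 7*P*n)
S = -13/12 (S = 13*(-1/12) = -13/12 ≈ -1.0833)
V(E, X) = -18 + E (V(E, X) = E + ((-5 - 1*6) - 1*7) = E + ((-5 - 6) - 7) = E + (-11 - 7) = E - 18 = -18 + E)
V(S, 4)*(-84) + (-21 + D(5, 8)) = (-18 - 13/12)*(-84) + (-21 + (-49 + 7*5*8)) = -229/12*(-84) + (-21 + (-49 + 280)) = 1603 + (-21 + 231) = 1603 + 210 = 1813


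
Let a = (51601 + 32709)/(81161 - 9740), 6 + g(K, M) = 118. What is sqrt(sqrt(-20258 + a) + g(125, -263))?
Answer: sqrt(571307434992 + 142842*I*sqrt(25832302699917))/71421 ≈ 12.106 + 5.8783*I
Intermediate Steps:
g(K, M) = 112 (g(K, M) = -6 + 118 = 112)
a = 84310/71421 ≈ 1.1805
sqrt(sqrt(-20258 + a) + g(125, -263)) = sqrt(sqrt(-20258 + 84310/71421) + 112) = sqrt(sqrt(-1446762308/71421) + 112) = sqrt(2*I*sqrt(25832302699917)/71421 + 112) = sqrt(112 + 2*I*sqrt(25832302699917)/71421)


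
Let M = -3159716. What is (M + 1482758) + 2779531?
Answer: 1102573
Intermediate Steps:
(M + 1482758) + 2779531 = (-3159716 + 1482758) + 2779531 = -1676958 + 2779531 = 1102573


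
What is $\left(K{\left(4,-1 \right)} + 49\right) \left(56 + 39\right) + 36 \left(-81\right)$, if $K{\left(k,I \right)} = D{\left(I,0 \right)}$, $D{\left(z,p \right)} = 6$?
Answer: $2309$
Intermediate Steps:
$K{\left(k,I \right)} = 6$
$\left(K{\left(4,-1 \right)} + 49\right) \left(56 + 39\right) + 36 \left(-81\right) = \left(6 + 49\right) \left(56 + 39\right) + 36 \left(-81\right) = 55 \cdot 95 - 2916 = 5225 - 2916 = 2309$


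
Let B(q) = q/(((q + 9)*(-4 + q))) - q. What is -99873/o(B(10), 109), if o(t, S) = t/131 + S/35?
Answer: -26101309185/794128 ≈ -32868.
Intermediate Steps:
B(q) = -q + q/((-4 + q)*(9 + q)) (B(q) = q/(((9 + q)*(-4 + q))) - q = q/(((-4 + q)*(9 + q))) - q = q*(1/((-4 + q)*(9 + q))) - q = q/((-4 + q)*(9 + q)) - q = -q + q/((-4 + q)*(9 + q)))
o(t, S) = S/35 + t/131 (o(t, S) = t*(1/131) + S*(1/35) = t/131 + S/35 = S/35 + t/131)
-99873/o(B(10), 109) = -99873/((1/35)*109 + (10*(37 - 1*10**2 - 5*10)/(-36 + 10**2 + 5*10))/131) = -99873/(109/35 + (10*(37 - 1*100 - 50)/(-36 + 100 + 50))/131) = -99873/(109/35 + (10*(37 - 100 - 50)/114)/131) = -99873/(109/35 + (10*(1/114)*(-113))/131) = -99873/(109/35 + (1/131)*(-565/57)) = -99873/(109/35 - 565/7467) = -99873/794128/261345 = -99873*261345/794128 = -26101309185/794128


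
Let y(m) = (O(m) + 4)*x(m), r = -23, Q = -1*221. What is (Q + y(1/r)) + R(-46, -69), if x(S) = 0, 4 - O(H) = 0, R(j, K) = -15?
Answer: -236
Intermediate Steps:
O(H) = 4 (O(H) = 4 - 1*0 = 4 + 0 = 4)
Q = -221
y(m) = 0 (y(m) = (4 + 4)*0 = 8*0 = 0)
(Q + y(1/r)) + R(-46, -69) = (-221 + 0) - 15 = -221 - 15 = -236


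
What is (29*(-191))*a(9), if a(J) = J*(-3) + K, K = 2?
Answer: 138475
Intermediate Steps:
a(J) = 2 - 3*J (a(J) = J*(-3) + 2 = -3*J + 2 = 2 - 3*J)
(29*(-191))*a(9) = (29*(-191))*(2 - 3*9) = -5539*(2 - 27) = -5539*(-25) = 138475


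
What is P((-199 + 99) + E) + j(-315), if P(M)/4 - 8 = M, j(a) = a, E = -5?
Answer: -703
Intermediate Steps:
P(M) = 32 + 4*M
P((-199 + 99) + E) + j(-315) = (32 + 4*((-199 + 99) - 5)) - 315 = (32 + 4*(-100 - 5)) - 315 = (32 + 4*(-105)) - 315 = (32 - 420) - 315 = -388 - 315 = -703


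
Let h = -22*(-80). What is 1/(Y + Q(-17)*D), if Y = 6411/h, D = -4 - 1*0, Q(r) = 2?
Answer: -1760/7669 ≈ -0.22950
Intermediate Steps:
h = 1760
D = -4 (D = -4 + 0 = -4)
Y = 6411/1760 ≈ 3.6426
1/(Y + Q(-17)*D) = 1/(6411/1760 + 2*(-4)) = 1/(6411/1760 - 8) = 1/(-7669/1760) = -1760/7669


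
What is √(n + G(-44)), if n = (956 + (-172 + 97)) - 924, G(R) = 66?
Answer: √23 ≈ 4.7958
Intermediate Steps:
n = -43 (n = (956 - 75) - 924 = 881 - 924 = -43)
√(n + G(-44)) = √(-43 + 66) = √23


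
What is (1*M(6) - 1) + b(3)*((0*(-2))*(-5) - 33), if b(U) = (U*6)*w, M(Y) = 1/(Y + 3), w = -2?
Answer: 10684/9 ≈ 1187.1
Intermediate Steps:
M(Y) = 1/(3 + Y)
b(U) = -12*U (b(U) = (U*6)*(-2) = (6*U)*(-2) = -12*U)
(1*M(6) - 1) + b(3)*((0*(-2))*(-5) - 33) = (1/(3 + 6) - 1) + (-12*3)*((0*(-2))*(-5) - 33) = (1/9 - 1) - 36*(0*(-5) - 33) = (1*(⅑) - 1) - 36*(0 - 33) = (⅑ - 1) - 36*(-33) = -8/9 + 1188 = 10684/9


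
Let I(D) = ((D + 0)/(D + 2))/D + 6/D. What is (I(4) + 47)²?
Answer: 21316/9 ≈ 2368.4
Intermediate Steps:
I(D) = 1/(2 + D) + 6/D (I(D) = (D/(2 + D))/D + 6/D = 1/(2 + D) + 6/D)
(I(4) + 47)² = ((12 + 7*4)/(4*(2 + 4)) + 47)² = ((¼)*(12 + 28)/6 + 47)² = ((¼)*(⅙)*40 + 47)² = (5/3 + 47)² = (146/3)² = 21316/9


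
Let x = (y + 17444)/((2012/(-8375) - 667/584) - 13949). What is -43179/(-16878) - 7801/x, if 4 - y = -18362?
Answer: 1498543065568255329/492687695230000 ≈ 3041.6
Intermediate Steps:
y = 18366 (y = 4 - 1*(-18362) = 4 + 18362 = 18366)
x = -175146710000/68231320133 (x = (18366 + 17444)/((2012/(-8375) - 667/584) - 13949) = 35810/((2012*(-1/8375) - 667*1/584) - 13949) = 35810/((-2012/8375 - 667/584) - 13949) = 35810/(-6761133/4891000 - 13949) = 35810/(-68231320133/4891000) = 35810*(-4891000/68231320133) = -175146710000/68231320133 ≈ -2.5670)
-43179/(-16878) - 7801/x = -43179/(-16878) - 7801/(-175146710000/68231320133) = -43179*(-1/16878) - 7801*(-68231320133/175146710000) = 14393/5626 + 532272528357533/175146710000 = 1498543065568255329/492687695230000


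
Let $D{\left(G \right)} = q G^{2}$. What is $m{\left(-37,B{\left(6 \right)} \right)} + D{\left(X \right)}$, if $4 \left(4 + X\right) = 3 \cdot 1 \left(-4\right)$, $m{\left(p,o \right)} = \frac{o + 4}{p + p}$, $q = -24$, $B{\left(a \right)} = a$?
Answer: $- \frac{43517}{37} \approx -1176.1$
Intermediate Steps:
$m{\left(p,o \right)} = \frac{4 + o}{2 p}$
$X = -7$ ($X = -4 + \frac{3 \cdot 1 \left(-4\right)}{4} = -4 + \frac{3 \left(-4\right)}{4} = -4 + \frac{1}{4} \left(-12\right) = -4 - 3 = -7$)
$D{\left(G \right)} = - 24 G^{2}$
$m{\left(-37,B{\left(6 \right)} \right)} + D{\left(X \right)} = \frac{4 + 6}{2 \left(-37\right)} - 24 \left(-7\right)^{2} = \frac{1}{2} \left(- \frac{1}{37}\right) 10 - 1176 = - \frac{5}{37} - 1176 = - \frac{43517}{37}$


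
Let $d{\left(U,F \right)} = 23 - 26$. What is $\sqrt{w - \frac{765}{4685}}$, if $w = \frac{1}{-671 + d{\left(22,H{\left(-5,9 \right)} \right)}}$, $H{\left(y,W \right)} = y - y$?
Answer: $\frac{i \sqrt{65717212742}}{631538} \approx 0.40592 i$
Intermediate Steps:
$H{\left(y,W \right)} = 0$
$d{\left(U,F \right)} = -3$ ($d{\left(U,F \right)} = 23 - 26 = -3$)
$w = - \frac{1}{674}$ ($w = \frac{1}{-671 - 3} = \frac{1}{-674} = - \frac{1}{674} \approx -0.0014837$)
$\sqrt{w - \frac{765}{4685}} = \sqrt{- \frac{1}{674} - \frac{765}{4685}} = \sqrt{- \frac{1}{674} - \frac{153}{937}} = \sqrt{- \frac{104059}{631538}} = \frac{i \sqrt{65717212742}}{631538}$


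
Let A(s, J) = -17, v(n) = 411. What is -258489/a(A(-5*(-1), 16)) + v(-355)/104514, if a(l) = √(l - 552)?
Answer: 137/34838 + 258489*I*√569/569 ≈ 0.0039325 + 10836.0*I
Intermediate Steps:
a(l) = √(-552 + l)
-258489/a(A(-5*(-1), 16)) + v(-355)/104514 = -258489/√(-552 - 17) + 411/104514 = -258489*(-I*√569/569) + 411*(1/104514) = -258489*(-I*√569/569) + 137/34838 = -(-258489)*I*√569/569 + 137/34838 = 258489*I*√569/569 + 137/34838 = 137/34838 + 258489*I*√569/569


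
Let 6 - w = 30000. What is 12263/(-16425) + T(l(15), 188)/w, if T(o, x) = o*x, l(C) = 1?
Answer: -61817387/82108575 ≈ -0.75287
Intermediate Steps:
w = -29994 (w = 6 - 1*30000 = 6 - 30000 = -29994)
12263/(-16425) + T(l(15), 188)/w = 12263/(-16425) + (1*188)/(-29994) = 12263*(-1/16425) + 188*(-1/29994) = -12263/16425 - 94/14997 = -61817387/82108575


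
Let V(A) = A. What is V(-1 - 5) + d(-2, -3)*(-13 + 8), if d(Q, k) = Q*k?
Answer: -36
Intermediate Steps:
V(-1 - 5) + d(-2, -3)*(-13 + 8) = (-1 - 5) + (-2*(-3))*(-13 + 8) = -6 + 6*(-5) = -6 - 30 = -36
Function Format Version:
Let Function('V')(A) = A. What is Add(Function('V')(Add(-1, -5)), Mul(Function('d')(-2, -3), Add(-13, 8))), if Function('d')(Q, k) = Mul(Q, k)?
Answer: -36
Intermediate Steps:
Add(Function('V')(Add(-1, -5)), Mul(Function('d')(-2, -3), Add(-13, 8))) = Add(Add(-1, -5), Mul(Mul(-2, -3), Add(-13, 8))) = Add(-6, Mul(6, -5)) = Add(-6, -30) = -36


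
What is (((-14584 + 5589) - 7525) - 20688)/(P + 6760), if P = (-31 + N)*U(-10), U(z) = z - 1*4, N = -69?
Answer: -4651/1020 ≈ -4.5598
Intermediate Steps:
U(z) = -4 + z (U(z) = z - 4 = -4 + z)
P = 1400 (P = (-31 - 69)*(-4 - 10) = -100*(-14) = 1400)
(((-14584 + 5589) - 7525) - 20688)/(P + 6760) = (((-14584 + 5589) - 7525) - 20688)/(1400 + 6760) = ((-8995 - 7525) - 20688)/8160 = (-16520 - 20688)*(1/8160) = -37208*1/8160 = -4651/1020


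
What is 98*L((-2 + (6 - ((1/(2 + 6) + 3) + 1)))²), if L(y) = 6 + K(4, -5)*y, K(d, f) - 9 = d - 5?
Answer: 2401/4 ≈ 600.25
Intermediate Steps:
K(d, f) = 4 + d (K(d, f) = 9 + (d - 5) = 9 + (-5 + d) = 4 + d)
L(y) = 6 + 8*y (L(y) = 6 + (4 + 4)*y = 6 + 8*y)
98*L((-2 + (6 - ((1/(2 + 6) + 3) + 1)))²) = 98*(6 + 8*(-2 + (6 - ((1/(2 + 6) + 3) + 1)))²) = 98*(6 + 8*(-2 + (6 - ((1/8 + 3) + 1)))²) = 98*(6 + 8*(-2 + (6 - ((⅛ + 3) + 1)))²) = 98*(6 + 8*(-2 + (6 - (25/8 + 1)))²) = 98*(6 + 8*(-2 + (6 - 1*33/8))²) = 98*(6 + 8*(-2 + (6 - 33/8))²) = 98*(6 + 8*(-2 + 15/8)²) = 98*(6 + 8*(-⅛)²) = 98*(6 + 8*(1/64)) = 98*(6 + ⅛) = 98*(49/8) = 2401/4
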